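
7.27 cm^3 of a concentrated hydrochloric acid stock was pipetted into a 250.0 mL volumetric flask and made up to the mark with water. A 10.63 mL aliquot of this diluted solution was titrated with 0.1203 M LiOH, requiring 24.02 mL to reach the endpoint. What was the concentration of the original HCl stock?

n(LiOH) = 0.1203 x 0.02402 = 0.002890 mol.
n(HCl) in the aliquot = 0.002890 mol.
[diluted HCl] = 0.002890 / 0.01063 = 0.2718 M.
Dilution factor = 250.0/7.270 = 34.39, so [stock] = 0.2718 x 34.39 = 9.35 M.

9.35 M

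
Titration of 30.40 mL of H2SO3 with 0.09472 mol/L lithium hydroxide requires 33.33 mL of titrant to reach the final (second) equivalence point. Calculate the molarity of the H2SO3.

0.0519 M

n(LiOH) = 0.09472 x 0.03333 = 0.003157 mol.
At the final (second) equivalence point, 2 mol OH^- react per mol H2SO3, so n(H2SO3) = 0.003157 / 2 = 0.001579 mol.
[H2SO3] = 0.001579 / 0.03040 L = 0.0519 M.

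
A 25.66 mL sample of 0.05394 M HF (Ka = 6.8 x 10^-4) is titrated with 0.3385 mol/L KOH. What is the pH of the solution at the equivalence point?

n(HF) = 0.05394 x 0.02566 = 0.001384 mol; V(KOH) at equivalence = 0.001384/0.3385 = 0.004089 L.
At equivalence all the acid is converted to F-; total volume = 0.02566 + 0.004089 = 0.02975 L, so [F-] = 0.001384/0.02975 = 0.04653 M.
Kb = Kw/Ka = 1.0e-14 / 6.8 x 10^-4 = 1.47e-11.
[OH^-] = sqrt(Kb x [F-]) = sqrt(1.47e-11 x 0.04653) = 8.27e-7 M.
pOH = 6.08, so pH = 14.00 - 6.08 = 7.92.

7.92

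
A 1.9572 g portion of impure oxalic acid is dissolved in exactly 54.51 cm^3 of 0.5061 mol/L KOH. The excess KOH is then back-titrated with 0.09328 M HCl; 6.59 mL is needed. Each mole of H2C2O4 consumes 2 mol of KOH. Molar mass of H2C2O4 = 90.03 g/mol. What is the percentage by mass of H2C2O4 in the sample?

Total n(KOH) added = 0.5061 x 0.05451 = 0.02759 mol.
n(HCl) used = 0.09328 x 0.006590 = 0.0006147 mol, which equals the excess n(KOH).
So n(KOH) consumed by the sample = 0.02759 - 0.0006147 = 0.02697 mol.
n(H2C2O4) = 0.02697 / 2 = 0.01349 mol.
mass H2C2O4 = 0.01349 x 90.03 = 1.214 g, so %H2C2O4 = 1.214/1.9572 x 100 = 62.0%.

62.0%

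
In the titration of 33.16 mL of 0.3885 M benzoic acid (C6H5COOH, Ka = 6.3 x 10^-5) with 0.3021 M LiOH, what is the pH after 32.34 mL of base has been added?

4.70

Initial n(C6H5COOH) = 0.3885 x 0.03316 = 0.01288 mol.
n(LiOH) added = 0.3021 x 0.03234 = 0.009770 mol, converting that many moles of C6H5COOH to C6H5COO-.
Remaining n(C6H5COOH) = 0.003113 mol; n(C6H5COO-) = 0.009770 mol.
By Henderson-Hasselbalch, pH = pKa + log([A^-]/[HA]) = 4.20 + log(0.009770/0.003113) = 4.20 + (+0.50) = 4.70.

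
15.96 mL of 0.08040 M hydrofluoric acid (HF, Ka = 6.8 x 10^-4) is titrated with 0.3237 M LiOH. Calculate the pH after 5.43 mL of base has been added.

12.35

n(acid) = 0.08040 x 0.01596 = 0.001283 mol; n(LiOH) added = 0.3237 x 0.005430 = 0.001758 mol.
Base is in excess by 0.001758 - 0.001283 = 0.0004745 mol in a total volume of 0.02139 L.
[OH^-] = 0.0004745/0.02139 = 0.02218 M, so pOH = 1.65 and pH = 14.00 - 1.65 = 12.35.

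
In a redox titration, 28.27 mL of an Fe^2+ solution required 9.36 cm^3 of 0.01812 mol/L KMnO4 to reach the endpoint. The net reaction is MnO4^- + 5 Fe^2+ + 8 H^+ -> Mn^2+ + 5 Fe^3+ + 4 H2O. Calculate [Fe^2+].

n(KMnO4) = 0.01812 x 0.009360 = 0.0001696 mol.
From the balanced equation, 1 mol KMnO4 reacts with 5 mol Fe^2+, so n(Fe^2+) = 0.0001696 x 5/1 = 0.0008480 mol.
[Fe^2+] = 0.0008480 / 0.02827 L = 0.0300 M.

0.0300 M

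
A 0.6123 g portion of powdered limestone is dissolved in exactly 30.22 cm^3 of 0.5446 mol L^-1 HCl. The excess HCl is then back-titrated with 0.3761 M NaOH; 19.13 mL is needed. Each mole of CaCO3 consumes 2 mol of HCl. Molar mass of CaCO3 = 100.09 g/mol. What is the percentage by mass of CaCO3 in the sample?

75.7%

Total n(HCl) added = 0.5446 x 0.03022 = 0.01646 mol.
n(NaOH) used = 0.3761 x 0.01913 = 0.007195 mol, which equals the excess n(HCl).
So n(HCl) consumed by the sample = 0.01646 - 0.007195 = 0.009263 mol.
n(CaCO3) = 0.009263 / 2 = 0.004632 mol.
mass CaCO3 = 0.004632 x 100.09 = 0.4636 g, so %CaCO3 = 0.4636/0.6123 x 100 = 75.7%.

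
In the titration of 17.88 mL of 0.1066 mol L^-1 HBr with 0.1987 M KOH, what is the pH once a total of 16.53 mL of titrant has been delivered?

12.60

n(acid) = 0.1066 x 0.01788 = 0.001906 mol; n(KOH) added = 0.1987 x 0.01653 = 0.003285 mol.
Base is in excess by 0.003285 - 0.001906 = 0.001379 mol in a total volume of 0.03441 L.
[OH^-] = 0.001379/0.03441 = 0.04006 M, so pOH = 1.40 and pH = 14.00 - 1.40 = 12.60.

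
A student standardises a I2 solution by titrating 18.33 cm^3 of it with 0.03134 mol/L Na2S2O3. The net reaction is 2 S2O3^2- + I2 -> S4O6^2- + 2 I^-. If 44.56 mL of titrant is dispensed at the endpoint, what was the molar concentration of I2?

n(Na2S2O3) = 0.03134 x 0.04456 = 0.001397 mol.
From the balanced equation, 2 mol Na2S2O3 reacts with 1 mol I2, so n(I2) = 0.001397 x 1/2 = 0.0006983 mol.
[I2] = 0.0006983 / 0.01833 L = 0.0381 M.

0.0381 M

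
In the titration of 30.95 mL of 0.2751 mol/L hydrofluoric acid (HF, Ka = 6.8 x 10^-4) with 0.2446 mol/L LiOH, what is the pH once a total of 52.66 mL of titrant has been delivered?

n(acid) = 0.2751 x 0.03095 = 0.008514 mol; n(LiOH) added = 0.2446 x 0.05266 = 0.01288 mol.
Base is in excess by 0.01288 - 0.008514 = 0.004366 mol in a total volume of 0.08361 L.
[OH^-] = 0.004366/0.08361 = 0.05222 M, so pOH = 1.28 and pH = 14.00 - 1.28 = 12.72.

12.72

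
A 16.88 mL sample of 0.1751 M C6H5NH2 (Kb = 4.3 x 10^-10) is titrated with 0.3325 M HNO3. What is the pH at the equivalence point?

2.79

n(C6H5NH2) = 0.1751 x 0.01688 = 0.002956 mol; V(HNO3) at equivalence = 0.002956/0.3325 = 0.008889 L.
At equivalence the base is fully converted to C6H5NH3+; total volume = 0.02577 L, so [C6H5NH3+] = 0.002956/0.02577 = 0.1147 M.
Ka(C6H5NH3+) = Kw/Kb = 1.0e-14 / 4.3 x 10^-10 = 2.33e-5.
[H^+] = sqrt(Ka x [C6H5NH3+]) = sqrt(2.33e-5 x 0.1147) = 0.00163 M.
pH = -log(0.00163) = 2.79.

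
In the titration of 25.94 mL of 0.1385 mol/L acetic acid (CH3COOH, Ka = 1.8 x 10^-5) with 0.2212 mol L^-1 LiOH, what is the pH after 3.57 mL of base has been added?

Initial n(CH3COOH) = 0.1385 x 0.02594 = 0.003593 mol.
n(LiOH) added = 0.2212 x 0.003570 = 0.0007897 mol, converting that many moles of CH3COOH to CH3COO-.
Remaining n(CH3COOH) = 0.002803 mol; n(CH3COO-) = 0.0007897 mol.
By Henderson-Hasselbalch, pH = pKa + log([A^-]/[HA]) = 4.74 + log(0.0007897/0.002803) = 4.74 + (-0.55) = 4.19.

4.19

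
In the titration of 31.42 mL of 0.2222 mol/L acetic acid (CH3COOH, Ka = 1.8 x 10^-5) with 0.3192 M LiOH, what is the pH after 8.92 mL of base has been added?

4.58

Initial n(CH3COOH) = 0.2222 x 0.03142 = 0.006982 mol.
n(LiOH) added = 0.3192 x 0.008920 = 0.002847 mol, converting that many moles of CH3COOH to CH3COO-.
Remaining n(CH3COOH) = 0.004134 mol; n(CH3COO-) = 0.002847 mol.
By Henderson-Hasselbalch, pH = pKa + log([A^-]/[HA]) = 4.74 + log(0.002847/0.004134) = 4.74 + (-0.16) = 4.58.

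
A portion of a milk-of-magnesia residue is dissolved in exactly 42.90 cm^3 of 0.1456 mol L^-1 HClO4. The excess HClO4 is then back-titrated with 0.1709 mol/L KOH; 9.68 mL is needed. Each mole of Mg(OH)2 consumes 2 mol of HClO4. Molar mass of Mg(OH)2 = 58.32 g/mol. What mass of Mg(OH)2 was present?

0.134 g

Total n(HClO4) added = 0.1456 x 0.04290 = 0.006246 mol.
n(KOH) used = 0.1709 x 0.009680 = 0.001654 mol, which equals the excess n(HClO4).
So n(HClO4) consumed by the sample = 0.006246 - 0.001654 = 0.004592 mol.
n(Mg(OH)2) = 0.004592 / 2 = 0.002296 mol.
mass = 0.002296 mol x 58.32 g/mol = 0.134 g.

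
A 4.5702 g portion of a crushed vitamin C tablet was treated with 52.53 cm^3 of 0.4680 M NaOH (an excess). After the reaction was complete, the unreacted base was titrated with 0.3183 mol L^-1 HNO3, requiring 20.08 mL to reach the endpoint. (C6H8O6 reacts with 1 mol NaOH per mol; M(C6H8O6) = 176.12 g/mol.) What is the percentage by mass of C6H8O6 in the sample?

Total n(NaOH) added = 0.4680 x 0.05253 = 0.02458 mol.
n(HNO3) used = 0.3183 x 0.02008 = 0.006391 mol, which equals the excess n(NaOH).
So n(NaOH) consumed by the sample = 0.02458 - 0.006391 = 0.01819 mol.
n(C6H8O6) = 0.01819 / 1 = 0.01819 mol.
mass C6H8O6 = 0.01819 x 176.12 = 3.204 g, so %C6H8O6 = 3.204/4.5702 x 100 = 70.1%.

70.1%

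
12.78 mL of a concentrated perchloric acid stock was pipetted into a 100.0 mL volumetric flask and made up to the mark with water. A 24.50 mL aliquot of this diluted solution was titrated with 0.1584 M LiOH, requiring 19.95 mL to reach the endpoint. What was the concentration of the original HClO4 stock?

1.01 M

n(LiOH) = 0.1584 x 0.01995 = 0.003160 mol.
n(HClO4) in the aliquot = 0.003160 mol.
[diluted HClO4] = 0.003160 / 0.02450 = 0.1290 M.
Dilution factor = 100.0/12.78 = 7.825, so [stock] = 0.1290 x 7.825 = 1.01 M.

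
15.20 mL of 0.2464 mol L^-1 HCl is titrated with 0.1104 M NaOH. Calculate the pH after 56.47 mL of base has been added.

12.54

n(acid) = 0.2464 x 0.01520 = 0.003745 mol; n(NaOH) added = 0.1104 x 0.05647 = 0.006234 mol.
Base is in excess by 0.006234 - 0.003745 = 0.002489 mol in a total volume of 0.07167 L.
[OH^-] = 0.002489/0.07167 = 0.03473 M, so pOH = 1.46 and pH = 14.00 - 1.46 = 12.54.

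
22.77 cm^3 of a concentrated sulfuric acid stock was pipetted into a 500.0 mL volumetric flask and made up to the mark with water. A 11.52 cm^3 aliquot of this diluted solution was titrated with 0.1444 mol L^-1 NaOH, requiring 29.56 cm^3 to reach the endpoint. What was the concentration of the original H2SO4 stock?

n(NaOH) = 0.1444 x 0.02956 = 0.004268 mol.
n(H2SO4) in the aliquot = 0.004268 x 1/2 = 0.002134 mol.
[diluted H2SO4] = 0.002134 / 0.01152 = 0.1853 M.
Dilution factor = 500.0/22.77 = 21.96, so [stock] = 0.1853 x 21.96 = 4.07 M.

4.07 M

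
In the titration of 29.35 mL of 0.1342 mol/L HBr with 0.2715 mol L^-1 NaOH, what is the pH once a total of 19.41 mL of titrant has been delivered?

n(acid) = 0.1342 x 0.02935 = 0.003939 mol; n(NaOH) added = 0.2715 x 0.01941 = 0.005270 mol.
Base is in excess by 0.005270 - 0.003939 = 0.001331 mol in a total volume of 0.04876 L.
[OH^-] = 0.001331/0.04876 = 0.02730 M, so pOH = 1.56 and pH = 14.00 - 1.56 = 12.44.

12.44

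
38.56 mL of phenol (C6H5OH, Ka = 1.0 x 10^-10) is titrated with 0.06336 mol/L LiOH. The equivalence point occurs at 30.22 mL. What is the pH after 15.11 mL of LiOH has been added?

10.00

15.11 mL is exactly half the equivalence volume (30.22/2), i.e. the half-equivalence point.
There, n(HA) = n(A^-), so pH = pKa = -log(1.0 x 10^-10) = 10.00.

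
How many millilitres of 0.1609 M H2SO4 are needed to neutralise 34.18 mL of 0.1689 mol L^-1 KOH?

n(KOH) = 0.1689 mol/L x 0.03418 L = 0.005773 mol.
The neutralisation is 2 KOH : 1 H2SO4, so n(H2SO4) = 0.005773 x 1/2 = 0.002887 mol.
V(H2SO4) = 0.002887 / 0.1609 = 0.01794 L = 17.9 mL.

17.9 mL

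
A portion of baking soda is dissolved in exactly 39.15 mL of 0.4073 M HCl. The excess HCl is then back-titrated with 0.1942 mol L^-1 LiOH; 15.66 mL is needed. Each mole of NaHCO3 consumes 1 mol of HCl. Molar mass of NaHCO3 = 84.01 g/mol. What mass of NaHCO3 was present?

Total n(HCl) added = 0.4073 x 0.03915 = 0.01595 mol.
n(LiOH) used = 0.1942 x 0.01566 = 0.003041 mol, which equals the excess n(HCl).
So n(HCl) consumed by the sample = 0.01595 - 0.003041 = 0.01290 mol.
n(NaHCO3) = 0.01290 / 1 = 0.01290 mol.
mass = 0.01290 mol x 84.01 g/mol = 1.08 g.

1.08 g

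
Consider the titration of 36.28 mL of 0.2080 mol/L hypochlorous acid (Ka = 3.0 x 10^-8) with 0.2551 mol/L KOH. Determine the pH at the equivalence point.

10.29

n(HClO) = 0.2080 x 0.03628 = 0.007546 mol; V(KOH) at equivalence = 0.007546/0.2551 = 0.02958 L.
At equivalence all the acid is converted to ClO-; total volume = 0.03628 + 0.02958 = 0.06586 L, so [ClO-] = 0.007546/0.06586 = 0.1146 M.
Kb = Kw/Ka = 1.0e-14 / 3.0 x 10^-8 = 3.33e-7.
[OH^-] = sqrt(Kb x [ClO-]) = sqrt(3.33e-7 x 0.1146) = 0.000195 M.
pOH = 3.71, so pH = 14.00 - 3.71 = 10.29.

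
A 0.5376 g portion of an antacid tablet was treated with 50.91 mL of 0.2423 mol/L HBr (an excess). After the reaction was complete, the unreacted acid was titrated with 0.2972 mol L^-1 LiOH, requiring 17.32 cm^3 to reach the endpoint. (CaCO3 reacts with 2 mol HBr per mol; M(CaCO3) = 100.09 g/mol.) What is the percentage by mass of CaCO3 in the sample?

Total n(HBr) added = 0.2423 x 0.05091 = 0.01234 mol.
n(LiOH) used = 0.2972 x 0.01732 = 0.005148 mol, which equals the excess n(HBr).
So n(HBr) consumed by the sample = 0.01234 - 0.005148 = 0.007188 mol.
n(CaCO3) = 0.007188 / 2 = 0.003594 mol.
mass CaCO3 = 0.003594 x 100.09 = 0.3597 g, so %CaCO3 = 0.3597/0.5376 x 100 = 66.9%.

66.9%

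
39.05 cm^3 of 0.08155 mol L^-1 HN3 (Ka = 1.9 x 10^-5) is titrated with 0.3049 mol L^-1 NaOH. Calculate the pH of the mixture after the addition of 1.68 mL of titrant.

Initial n(HN3) = 0.08155 x 0.03905 = 0.003185 mol.
n(NaOH) added = 0.3049 x 0.001680 = 0.0005122 mol, converting that many moles of HN3 to N3-.
Remaining n(HN3) = 0.002672 mol; n(N3-) = 0.0005122 mol.
By Henderson-Hasselbalch, pH = pKa + log([A^-]/[HA]) = 4.72 + log(0.0005122/0.002672) = 4.72 + (-0.72) = 4.00.

4.00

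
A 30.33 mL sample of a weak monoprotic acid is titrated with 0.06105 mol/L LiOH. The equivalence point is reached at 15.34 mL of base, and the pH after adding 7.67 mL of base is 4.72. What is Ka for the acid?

1.9 x 10^-5

7.67 mL is half of the equivalence volume, so this is the half-equivalence point where [HA] = [A^-].
At half-equivalence pH = pKa, so pKa = 4.72.
Ka = 10^(-4.72) = 1.9 x 10^-5.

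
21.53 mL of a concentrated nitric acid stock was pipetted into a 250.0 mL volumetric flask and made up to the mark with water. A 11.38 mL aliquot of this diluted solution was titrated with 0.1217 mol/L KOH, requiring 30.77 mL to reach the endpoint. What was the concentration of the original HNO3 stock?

n(KOH) = 0.1217 x 0.03077 = 0.003745 mol.
n(HNO3) in the aliquot = 0.003745 mol.
[diluted HNO3] = 0.003745 / 0.01138 = 0.3291 M.
Dilution factor = 250.0/21.53 = 11.61, so [stock] = 0.3291 x 11.61 = 3.82 M.

3.82 M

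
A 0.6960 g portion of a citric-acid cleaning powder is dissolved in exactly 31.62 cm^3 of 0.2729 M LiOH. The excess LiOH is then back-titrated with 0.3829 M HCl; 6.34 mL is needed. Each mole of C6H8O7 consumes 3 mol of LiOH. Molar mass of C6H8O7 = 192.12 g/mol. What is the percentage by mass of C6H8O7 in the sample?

Total n(LiOH) added = 0.2729 x 0.03162 = 0.008629 mol.
n(HCl) used = 0.3829 x 0.006340 = 0.002428 mol, which equals the excess n(LiOH).
So n(LiOH) consumed by the sample = 0.008629 - 0.002428 = 0.006202 mol.
n(C6H8O7) = 0.006202 / 3 = 0.002067 mol.
mass C6H8O7 = 0.002067 x 192.12 = 0.3971 g, so %C6H8O7 = 0.3971/0.6960 x 100 = 57.1%.

57.1%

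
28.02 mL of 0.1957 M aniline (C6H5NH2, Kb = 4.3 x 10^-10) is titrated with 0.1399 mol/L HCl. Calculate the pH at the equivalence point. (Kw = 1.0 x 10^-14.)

n(C6H5NH2) = 0.1957 x 0.02802 = 0.005484 mol; V(HCl) at equivalence = 0.005484/0.1399 = 0.03920 L.
At equivalence the base is fully converted to C6H5NH3+; total volume = 0.06722 L, so [C6H5NH3+] = 0.005484/0.06722 = 0.08158 M.
Ka(C6H5NH3+) = Kw/Kb = 1.0e-14 / 4.3 x 10^-10 = 2.33e-5.
[H^+] = sqrt(Ka x [C6H5NH3+]) = sqrt(2.33e-5 x 0.08158) = 0.00138 M.
pH = -log(0.00138) = 2.86.

2.86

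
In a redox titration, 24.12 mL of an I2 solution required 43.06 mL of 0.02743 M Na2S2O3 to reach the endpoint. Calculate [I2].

n(Na2S2O3) = 0.02743 x 0.04306 = 0.001181 mol.
From the balanced equation, 2 mol Na2S2O3 reacts with 1 mol I2, so n(I2) = 0.001181 x 1/2 = 0.0005906 mol.
[I2] = 0.0005906 / 0.02412 L = 0.0245 M.

0.0245 M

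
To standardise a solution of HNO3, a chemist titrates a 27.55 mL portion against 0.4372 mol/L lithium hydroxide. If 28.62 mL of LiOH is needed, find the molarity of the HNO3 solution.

n(LiOH) delivered = 0.4372 x 0.02862 = 0.01251 mol.
For a 1:1 reaction, n(HNO3) = 0.01251 mol.
[HNO3] = 0.01251 mol / 0.02755 L = 0.454 M.

0.454 M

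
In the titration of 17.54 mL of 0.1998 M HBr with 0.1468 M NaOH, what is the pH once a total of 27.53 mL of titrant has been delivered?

12.08

n(acid) = 0.1998 x 0.01754 = 0.003504 mol; n(NaOH) added = 0.1468 x 0.02753 = 0.004041 mol.
Base is in excess by 0.004041 - 0.003504 = 0.0005369 mol in a total volume of 0.04507 L.
[OH^-] = 0.0005369/0.04507 = 0.01191 M, so pOH = 1.92 and pH = 14.00 - 1.92 = 12.08.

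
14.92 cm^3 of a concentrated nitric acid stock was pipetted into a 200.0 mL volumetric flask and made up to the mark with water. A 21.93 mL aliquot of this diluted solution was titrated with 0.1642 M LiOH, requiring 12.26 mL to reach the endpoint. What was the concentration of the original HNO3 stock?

n(LiOH) = 0.1642 x 0.01226 = 0.002013 mol.
n(HNO3) in the aliquot = 0.002013 mol.
[diluted HNO3] = 0.002013 / 0.02193 = 0.09180 M.
Dilution factor = 200.0/14.92 = 13.40, so [stock] = 0.09180 x 13.40 = 1.23 M.

1.23 M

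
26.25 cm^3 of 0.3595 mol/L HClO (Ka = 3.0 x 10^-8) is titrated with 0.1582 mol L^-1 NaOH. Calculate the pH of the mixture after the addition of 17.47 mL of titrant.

Initial n(HClO) = 0.3595 x 0.02625 = 0.009437 mol.
n(NaOH) added = 0.1582 x 0.01747 = 0.002764 mol, converting that many moles of HClO to ClO-.
Remaining n(HClO) = 0.006673 mol; n(ClO-) = 0.002764 mol.
By Henderson-Hasselbalch, pH = pKa + log([A^-]/[HA]) = 7.52 + log(0.002764/0.006673) = 7.52 + (-0.38) = 7.14.

7.14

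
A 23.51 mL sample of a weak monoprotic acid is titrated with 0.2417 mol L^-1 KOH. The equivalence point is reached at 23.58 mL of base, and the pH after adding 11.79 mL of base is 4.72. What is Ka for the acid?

11.79 mL is half of the equivalence volume, so this is the half-equivalence point where [HA] = [A^-].
At half-equivalence pH = pKa, so pKa = 4.72.
Ka = 10^(-4.72) = 1.9 x 10^-5.

1.9 x 10^-5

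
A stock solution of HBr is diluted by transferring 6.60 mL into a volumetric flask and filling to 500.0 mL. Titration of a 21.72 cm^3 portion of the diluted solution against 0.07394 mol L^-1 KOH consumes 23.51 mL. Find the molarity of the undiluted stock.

6.06 M

n(KOH) = 0.07394 x 0.02351 = 0.001738 mol.
n(HBr) in the aliquot = 0.001738 mol.
[diluted HBr] = 0.001738 / 0.02172 = 0.08003 M.
Dilution factor = 500.0/6.600 = 75.76, so [stock] = 0.08003 x 75.76 = 6.06 M.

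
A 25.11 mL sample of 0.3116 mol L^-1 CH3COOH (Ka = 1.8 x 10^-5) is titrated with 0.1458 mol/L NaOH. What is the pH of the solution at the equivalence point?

n(CH3COOH) = 0.3116 x 0.02511 = 0.007824 mol; V(NaOH) at equivalence = 0.007824/0.1458 = 0.05366 L.
At equivalence all the acid is converted to CH3COO-; total volume = 0.02511 + 0.05366 = 0.07877 L, so [CH3COO-] = 0.007824/0.07877 = 0.09933 M.
Kb = Kw/Ka = 1.0e-14 / 1.8 x 10^-5 = 5.56e-10.
[OH^-] = sqrt(Kb x [CH3COO-]) = sqrt(5.56e-10 x 0.09933) = 7.43e-6 M.
pOH = 5.13, so pH = 14.00 - 5.13 = 8.87.

8.87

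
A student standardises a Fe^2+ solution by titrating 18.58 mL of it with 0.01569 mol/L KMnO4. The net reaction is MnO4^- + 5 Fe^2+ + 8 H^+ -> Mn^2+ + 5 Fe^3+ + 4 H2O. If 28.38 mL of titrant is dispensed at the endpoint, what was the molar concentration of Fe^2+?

0.120 M

n(KMnO4) = 0.01569 x 0.02838 = 0.0004453 mol.
From the balanced equation, 1 mol KMnO4 reacts with 5 mol Fe^2+, so n(Fe^2+) = 0.0004453 x 5/1 = 0.002226 mol.
[Fe^2+] = 0.002226 / 0.01858 L = 0.120 M.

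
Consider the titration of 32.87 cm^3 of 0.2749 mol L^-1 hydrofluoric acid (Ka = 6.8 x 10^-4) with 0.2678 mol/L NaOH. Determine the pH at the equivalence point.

n(HF) = 0.2749 x 0.03287 = 0.009036 mol; V(NaOH) at equivalence = 0.009036/0.2678 = 0.03374 L.
At equivalence all the acid is converted to F-; total volume = 0.03287 + 0.03374 = 0.06661 L, so [F-] = 0.009036/0.06661 = 0.1357 M.
Kb = Kw/Ka = 1.0e-14 / 6.8 x 10^-4 = 1.47e-11.
[OH^-] = sqrt(Kb x [F-]) = sqrt(1.47e-11 x 0.1357) = 1.41e-6 M.
pOH = 5.85, so pH = 14.00 - 5.85 = 8.15.

8.15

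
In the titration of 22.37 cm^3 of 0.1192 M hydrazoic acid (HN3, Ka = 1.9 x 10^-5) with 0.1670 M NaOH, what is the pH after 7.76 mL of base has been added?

4.70

Initial n(HN3) = 0.1192 x 0.02237 = 0.002667 mol.
n(NaOH) added = 0.1670 x 0.007760 = 0.001296 mol, converting that many moles of HN3 to N3-.
Remaining n(HN3) = 0.001371 mol; n(N3-) = 0.001296 mol.
By Henderson-Hasselbalch, pH = pKa + log([A^-]/[HA]) = 4.72 + log(0.001296/0.001371) = 4.72 + (-0.02) = 4.70.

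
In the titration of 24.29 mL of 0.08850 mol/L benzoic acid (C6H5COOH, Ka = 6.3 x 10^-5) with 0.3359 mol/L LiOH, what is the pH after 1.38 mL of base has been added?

3.64

Initial n(C6H5COOH) = 0.08850 x 0.02429 = 0.002150 mol.
n(LiOH) added = 0.3359 x 0.001380 = 0.0004635 mol, converting that many moles of C6H5COOH to C6H5COO-.
Remaining n(C6H5COOH) = 0.001686 mol; n(C6H5COO-) = 0.0004635 mol.
By Henderson-Hasselbalch, pH = pKa + log([A^-]/[HA]) = 4.20 + log(0.0004635/0.001686) = 4.20 + (-0.56) = 3.64.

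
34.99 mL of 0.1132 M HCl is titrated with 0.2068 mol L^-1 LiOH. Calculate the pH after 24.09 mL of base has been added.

n(acid) = 0.1132 x 0.03499 = 0.003961 mol; n(LiOH) added = 0.2068 x 0.02409 = 0.004982 mol.
Base is in excess by 0.004982 - 0.003961 = 0.001021 mol in a total volume of 0.05908 L.
[OH^-] = 0.001021/0.05908 = 0.01728 M, so pOH = 1.76 and pH = 14.00 - 1.76 = 12.24.

12.24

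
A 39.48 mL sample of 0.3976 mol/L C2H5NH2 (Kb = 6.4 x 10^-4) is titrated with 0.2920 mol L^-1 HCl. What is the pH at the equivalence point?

n(C2H5NH2) = 0.3976 x 0.03948 = 0.01570 mol; V(HCl) at equivalence = 0.01570/0.2920 = 0.05376 L.
At equivalence the base is fully converted to C2H5NH3+; total volume = 0.09324 L, so [C2H5NH3+] = 0.01570/0.09324 = 0.1684 M.
Ka(C2H5NH3+) = Kw/Kb = 1.0e-14 / 6.4 x 10^-4 = 1.56e-11.
[H^+] = sqrt(Ka x [C2H5NH3+]) = sqrt(1.56e-11 x 0.1684) = 1.62e-6 M.
pH = -log(1.62e-6) = 5.79.

5.79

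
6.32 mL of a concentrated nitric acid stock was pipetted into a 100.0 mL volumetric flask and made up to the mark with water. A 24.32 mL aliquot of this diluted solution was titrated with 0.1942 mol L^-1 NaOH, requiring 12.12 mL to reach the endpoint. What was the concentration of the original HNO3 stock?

n(NaOH) = 0.1942 x 0.01212 = 0.002354 mol.
n(HNO3) in the aliquot = 0.002354 mol.
[diluted HNO3] = 0.002354 / 0.02432 = 0.09678 M.
Dilution factor = 100.0/6.320 = 15.82, so [stock] = 0.09678 x 15.82 = 1.53 M.

1.53 M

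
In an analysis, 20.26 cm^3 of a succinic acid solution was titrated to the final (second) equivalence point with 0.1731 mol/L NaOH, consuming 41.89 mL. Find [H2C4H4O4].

0.179 M

n(NaOH) = 0.1731 x 0.04189 = 0.007251 mol.
At the final (second) equivalence point, 2 mol OH^- react per mol H2C4H4O4, so n(H2C4H4O4) = 0.007251 / 2 = 0.003626 mol.
[H2C4H4O4] = 0.003626 / 0.02026 L = 0.179 M.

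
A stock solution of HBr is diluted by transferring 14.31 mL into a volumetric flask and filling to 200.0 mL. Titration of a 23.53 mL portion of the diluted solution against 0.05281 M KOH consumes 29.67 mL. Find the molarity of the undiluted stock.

n(KOH) = 0.05281 x 0.02967 = 0.001567 mol.
n(HBr) in the aliquot = 0.001567 mol.
[diluted HBr] = 0.001567 / 0.02353 = 0.06659 M.
Dilution factor = 200.0/14.31 = 13.98, so [stock] = 0.06659 x 13.98 = 0.931 M.

0.931 M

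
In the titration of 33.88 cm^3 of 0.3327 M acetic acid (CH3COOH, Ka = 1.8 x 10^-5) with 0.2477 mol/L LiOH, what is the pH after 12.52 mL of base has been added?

Initial n(CH3COOH) = 0.3327 x 0.03388 = 0.01127 mol.
n(LiOH) added = 0.2477 x 0.01252 = 0.003101 mol, converting that many moles of CH3COOH to CH3COO-.
Remaining n(CH3COOH) = 0.008171 mol; n(CH3COO-) = 0.003101 mol.
By Henderson-Hasselbalch, pH = pKa + log([A^-]/[HA]) = 4.74 + log(0.003101/0.008171) = 4.74 + (-0.42) = 4.32.

4.32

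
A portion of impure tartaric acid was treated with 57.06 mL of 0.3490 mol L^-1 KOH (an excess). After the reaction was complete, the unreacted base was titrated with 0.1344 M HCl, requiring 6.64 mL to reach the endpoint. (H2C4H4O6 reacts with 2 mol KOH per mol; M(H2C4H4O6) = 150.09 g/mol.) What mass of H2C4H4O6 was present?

1.43 g

Total n(KOH) added = 0.3490 x 0.05706 = 0.01991 mol.
n(HCl) used = 0.1344 x 0.006640 = 0.0008924 mol, which equals the excess n(KOH).
So n(KOH) consumed by the sample = 0.01991 - 0.0008924 = 0.01902 mol.
n(H2C4H4O6) = 0.01902 / 2 = 0.009511 mol.
mass = 0.009511 mol x 150.09 g/mol = 1.43 g.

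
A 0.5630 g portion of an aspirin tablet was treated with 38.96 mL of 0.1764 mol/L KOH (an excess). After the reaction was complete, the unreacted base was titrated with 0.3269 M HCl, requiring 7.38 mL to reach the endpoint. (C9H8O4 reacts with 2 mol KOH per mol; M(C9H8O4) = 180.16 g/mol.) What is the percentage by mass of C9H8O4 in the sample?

Total n(KOH) added = 0.1764 x 0.03896 = 0.006873 mol.
n(HCl) used = 0.3269 x 0.007380 = 0.002413 mol, which equals the excess n(KOH).
So n(KOH) consumed by the sample = 0.006873 - 0.002413 = 0.004460 mol.
n(C9H8O4) = 0.004460 / 2 = 0.002230 mol.
mass C9H8O4 = 0.002230 x 180.16 = 0.4018 g, so %C9H8O4 = 0.4018/0.5630 x 100 = 71.4%.

71.4%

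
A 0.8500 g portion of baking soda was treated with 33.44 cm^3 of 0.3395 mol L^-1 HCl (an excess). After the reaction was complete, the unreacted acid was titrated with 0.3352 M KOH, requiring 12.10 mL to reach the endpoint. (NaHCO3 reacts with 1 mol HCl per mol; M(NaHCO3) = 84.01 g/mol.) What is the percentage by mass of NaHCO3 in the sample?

Total n(HCl) added = 0.3395 x 0.03344 = 0.01135 mol.
n(KOH) used = 0.3352 x 0.01210 = 0.004056 mol, which equals the excess n(HCl).
So n(HCl) consumed by the sample = 0.01135 - 0.004056 = 0.007297 mol.
n(NaHCO3) = 0.007297 / 1 = 0.007297 mol.
mass NaHCO3 = 0.007297 x 84.01 = 0.6130 g, so %NaHCO3 = 0.6130/0.8500 x 100 = 72.1%.

72.1%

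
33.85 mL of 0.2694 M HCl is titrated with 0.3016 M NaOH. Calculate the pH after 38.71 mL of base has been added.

12.55

n(acid) = 0.2694 x 0.03385 = 0.009119 mol; n(NaOH) added = 0.3016 x 0.03871 = 0.01167 mol.
Base is in excess by 0.01167 - 0.009119 = 0.002556 mol in a total volume of 0.07256 L.
[OH^-] = 0.002556/0.07256 = 0.03522 M, so pOH = 1.45 and pH = 14.00 - 1.45 = 12.55.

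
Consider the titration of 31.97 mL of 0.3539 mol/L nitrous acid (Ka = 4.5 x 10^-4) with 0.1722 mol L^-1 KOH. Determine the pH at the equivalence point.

8.21

n(HNO2) = 0.3539 x 0.03197 = 0.01131 mol; V(KOH) at equivalence = 0.01131/0.1722 = 0.06570 L.
At equivalence all the acid is converted to NO2-; total volume = 0.03197 + 0.06570 = 0.09767 L, so [NO2-] = 0.01131/0.09767 = 0.1158 M.
Kb = Kw/Ka = 1.0e-14 / 4.5 x 10^-4 = 2.22e-11.
[OH^-] = sqrt(Kb x [NO2-]) = sqrt(2.22e-11 x 0.1158) = 1.60e-6 M.
pOH = 5.79, so pH = 14.00 - 5.79 = 8.21.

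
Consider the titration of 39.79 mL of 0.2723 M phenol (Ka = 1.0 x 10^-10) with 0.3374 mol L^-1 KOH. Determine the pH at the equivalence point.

n(C6H5OH) = 0.2723 x 0.03979 = 0.01083 mol; V(KOH) at equivalence = 0.01083/0.3374 = 0.03211 L.
At equivalence all the acid is converted to C6H5O-; total volume = 0.03979 + 0.03211 = 0.07190 L, so [C6H5O-] = 0.01083/0.07190 = 0.1507 M.
Kb = Kw/Ka = 1.0e-14 / 1.0 x 10^-10 = 0.000100.
[OH^-] = sqrt(Kb x [C6H5O-]) = sqrt(0.000100 x 0.1507) = 0.00388 M.
pOH = 2.41, so pH = 14.00 - 2.41 = 11.59.

11.59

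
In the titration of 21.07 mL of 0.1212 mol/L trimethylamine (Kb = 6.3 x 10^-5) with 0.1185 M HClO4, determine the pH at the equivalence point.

5.51

n((CH3)3N) = 0.1212 x 0.02107 = 0.002554 mol; V(HClO4) at equivalence = 0.002554/0.1185 = 0.02155 L.
At equivalence the base is fully converted to (CH3)3NH+; total volume = 0.04262 L, so [(CH3)3NH+] = 0.002554/0.04262 = 0.05992 M.
Ka((CH3)3NH+) = Kw/Kb = 1.0e-14 / 6.3 x 10^-5 = 1.59e-10.
[H^+] = sqrt(Ka x [(CH3)3NH+]) = sqrt(1.59e-10 x 0.05992) = 3.08e-6 M.
pH = -log(3.08e-6) = 5.51.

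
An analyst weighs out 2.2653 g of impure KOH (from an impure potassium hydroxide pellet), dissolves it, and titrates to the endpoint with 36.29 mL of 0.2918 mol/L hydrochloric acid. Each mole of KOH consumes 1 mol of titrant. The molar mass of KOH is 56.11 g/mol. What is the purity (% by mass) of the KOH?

26.2%

n(HCl) = 0.2918 x 0.03629 = 0.01059 mol.
n(KOH) = 0.01059 / 1 = 0.01059 mol.
mass of KOH = 0.01059 x 56.11 = 0.5942 g.
% purity = 0.5942 / 2.2653 x 100 = 26.2%.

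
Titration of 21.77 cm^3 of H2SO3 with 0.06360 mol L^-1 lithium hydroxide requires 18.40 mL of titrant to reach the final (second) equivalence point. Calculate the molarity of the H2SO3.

0.0269 M

n(LiOH) = 0.06360 x 0.01840 = 0.001170 mol.
At the final (second) equivalence point, 2 mol OH^- react per mol H2SO3, so n(H2SO3) = 0.001170 / 2 = 0.0005851 mol.
[H2SO3] = 0.0005851 / 0.02177 L = 0.0269 M.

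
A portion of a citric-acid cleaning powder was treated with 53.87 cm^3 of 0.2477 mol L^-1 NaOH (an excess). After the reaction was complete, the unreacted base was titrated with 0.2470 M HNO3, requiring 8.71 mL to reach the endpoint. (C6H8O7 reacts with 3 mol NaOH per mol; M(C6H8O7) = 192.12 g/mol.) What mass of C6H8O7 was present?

0.717 g

Total n(NaOH) added = 0.2477 x 0.05387 = 0.01334 mol.
n(HNO3) used = 0.2470 x 0.008710 = 0.002151 mol, which equals the excess n(NaOH).
So n(NaOH) consumed by the sample = 0.01334 - 0.002151 = 0.01119 mol.
n(C6H8O7) = 0.01119 / 3 = 0.003731 mol.
mass = 0.003731 mol x 192.12 g/mol = 0.717 g.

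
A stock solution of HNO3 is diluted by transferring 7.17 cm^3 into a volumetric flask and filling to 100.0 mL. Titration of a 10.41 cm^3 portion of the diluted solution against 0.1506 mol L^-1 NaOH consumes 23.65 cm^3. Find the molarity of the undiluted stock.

4.77 M

n(NaOH) = 0.1506 x 0.02365 = 0.003562 mol.
n(HNO3) in the aliquot = 0.003562 mol.
[diluted HNO3] = 0.003562 / 0.01041 = 0.3421 M.
Dilution factor = 100.0/7.170 = 13.95, so [stock] = 0.3421 x 13.95 = 4.77 M.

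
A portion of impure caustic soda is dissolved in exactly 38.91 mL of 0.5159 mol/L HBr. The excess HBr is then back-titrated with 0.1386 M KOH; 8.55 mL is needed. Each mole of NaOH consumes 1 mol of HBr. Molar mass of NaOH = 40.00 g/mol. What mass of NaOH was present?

Total n(HBr) added = 0.5159 x 0.03891 = 0.02007 mol.
n(KOH) used = 0.1386 x 0.008550 = 0.001185 mol, which equals the excess n(HBr).
So n(HBr) consumed by the sample = 0.02007 - 0.001185 = 0.01889 mol.
n(NaOH) = 0.01889 / 1 = 0.01889 mol.
mass = 0.01889 mol x 40.00 g/mol = 0.756 g.

0.756 g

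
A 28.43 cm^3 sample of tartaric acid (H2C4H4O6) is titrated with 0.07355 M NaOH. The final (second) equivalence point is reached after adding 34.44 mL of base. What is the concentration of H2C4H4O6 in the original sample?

0.0445 M

n(NaOH) = 0.07355 x 0.03444 = 0.002533 mol.
At the final (second) equivalence point, 2 mol OH^- react per mol H2C4H4O6, so n(H2C4H4O6) = 0.002533 / 2 = 0.001267 mol.
[H2C4H4O6] = 0.001267 / 0.02843 L = 0.0445 M.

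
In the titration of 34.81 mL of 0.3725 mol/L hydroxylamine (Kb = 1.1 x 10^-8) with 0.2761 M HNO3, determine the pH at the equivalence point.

3.42

n(NH2OH) = 0.3725 x 0.03481 = 0.01297 mol; V(HNO3) at equivalence = 0.01297/0.2761 = 0.04696 L.
At equivalence the base is fully converted to NH3OH+; total volume = 0.08177 L, so [NH3OH+] = 0.01297/0.08177 = 0.1586 M.
Ka(NH3OH+) = Kw/Kb = 1.0e-14 / 1.1 x 10^-8 = 9.09e-7.
[H^+] = sqrt(Ka x [NH3OH+]) = sqrt(9.09e-7 x 0.1586) = 0.000380 M.
pH = -log(0.000380) = 3.42.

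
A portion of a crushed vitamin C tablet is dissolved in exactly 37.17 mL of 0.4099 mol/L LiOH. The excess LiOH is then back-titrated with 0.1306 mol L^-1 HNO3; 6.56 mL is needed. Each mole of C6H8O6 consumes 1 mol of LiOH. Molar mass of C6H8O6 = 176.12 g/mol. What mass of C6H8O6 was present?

Total n(LiOH) added = 0.4099 x 0.03717 = 0.01524 mol.
n(HNO3) used = 0.1306 x 0.006560 = 0.0008567 mol, which equals the excess n(LiOH).
So n(LiOH) consumed by the sample = 0.01524 - 0.0008567 = 0.01438 mol.
n(C6H8O6) = 0.01438 / 1 = 0.01438 mol.
mass = 0.01438 mol x 176.12 g/mol = 2.53 g.

2.53 g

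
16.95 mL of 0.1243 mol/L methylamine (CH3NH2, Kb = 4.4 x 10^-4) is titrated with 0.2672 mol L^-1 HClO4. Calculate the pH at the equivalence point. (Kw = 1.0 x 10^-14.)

n(CH3NH2) = 0.1243 x 0.01695 = 0.002107 mol; V(HClO4) at equivalence = 0.002107/0.2672 = 0.007885 L.
At equivalence the base is fully converted to CH3NH3+; total volume = 0.02484 L, so [CH3NH3+] = 0.002107/0.02484 = 0.08484 M.
Ka(CH3NH3+) = Kw/Kb = 1.0e-14 / 4.4 x 10^-4 = 2.27e-11.
[H^+] = sqrt(Ka x [CH3NH3+]) = sqrt(2.27e-11 x 0.08484) = 1.39e-6 M.
pH = -log(1.39e-6) = 5.86.

5.86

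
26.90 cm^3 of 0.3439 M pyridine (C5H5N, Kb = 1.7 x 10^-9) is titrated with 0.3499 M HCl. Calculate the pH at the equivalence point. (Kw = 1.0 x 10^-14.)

3.00

n(C5H5N) = 0.3439 x 0.02690 = 0.009251 mol; V(HCl) at equivalence = 0.009251/0.3499 = 0.02644 L.
At equivalence the base is fully converted to C5H5NH+; total volume = 0.05334 L, so [C5H5NH+] = 0.009251/0.05334 = 0.1734 M.
Ka(C5H5NH+) = Kw/Kb = 1.0e-14 / 1.7 x 10^-9 = 5.88e-6.
[H^+] = sqrt(Ka x [C5H5NH+]) = sqrt(5.88e-6 x 0.1734) = 0.00101 M.
pH = -log(0.00101) = 3.00.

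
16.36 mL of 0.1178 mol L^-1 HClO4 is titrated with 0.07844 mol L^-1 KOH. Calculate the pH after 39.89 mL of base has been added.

n(acid) = 0.1178 x 0.01636 = 0.001927 mol; n(KOH) added = 0.07844 x 0.03989 = 0.003129 mol.
Base is in excess by 0.003129 - 0.001927 = 0.001202 mol in a total volume of 0.05625 L.
[OH^-] = 0.001202/0.05625 = 0.02136 M, so pOH = 1.67 and pH = 14.00 - 1.67 = 12.33.

12.33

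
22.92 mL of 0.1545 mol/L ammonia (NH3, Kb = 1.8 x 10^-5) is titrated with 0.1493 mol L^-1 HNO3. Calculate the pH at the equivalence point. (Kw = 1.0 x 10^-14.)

5.19

n(NH3) = 0.1545 x 0.02292 = 0.003541 mol; V(HNO3) at equivalence = 0.003541/0.1493 = 0.02372 L.
At equivalence the base is fully converted to NH4+; total volume = 0.04664 L, so [NH4+] = 0.003541/0.04664 = 0.07593 M.
Ka(NH4+) = Kw/Kb = 1.0e-14 / 1.8 x 10^-5 = 5.56e-10.
[H^+] = sqrt(Ka x [NH4+]) = sqrt(5.56e-10 x 0.07593) = 6.49e-6 M.
pH = -log(6.49e-6) = 5.19.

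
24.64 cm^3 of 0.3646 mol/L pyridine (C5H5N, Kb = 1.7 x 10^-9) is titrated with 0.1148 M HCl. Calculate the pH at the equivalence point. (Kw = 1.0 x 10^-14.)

3.14

n(C5H5N) = 0.3646 x 0.02464 = 0.008984 mol; V(HCl) at equivalence = 0.008984/0.1148 = 0.07826 L.
At equivalence the base is fully converted to C5H5NH+; total volume = 0.1029 L, so [C5H5NH+] = 0.008984/0.1029 = 0.08731 M.
Ka(C5H5NH+) = Kw/Kb = 1.0e-14 / 1.7 x 10^-9 = 5.88e-6.
[H^+] = sqrt(Ka x [C5H5NH+]) = sqrt(5.88e-6 x 0.08731) = 0.000717 M.
pH = -log(0.000717) = 3.14.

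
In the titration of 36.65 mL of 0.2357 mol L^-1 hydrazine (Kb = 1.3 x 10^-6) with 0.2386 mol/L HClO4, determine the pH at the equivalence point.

4.52

n(N2H4) = 0.2357 x 0.03665 = 0.008638 mol; V(HClO4) at equivalence = 0.008638/0.2386 = 0.03620 L.
At equivalence the base is fully converted to N2H5+; total volume = 0.07285 L, so [N2H5+] = 0.008638/0.07285 = 0.1186 M.
Ka(N2H5+) = Kw/Kb = 1.0e-14 / 1.3 x 10^-6 = 7.69e-9.
[H^+] = sqrt(Ka x [N2H5+]) = sqrt(7.69e-9 x 0.1186) = 3.02e-5 M.
pH = -log(3.02e-5) = 4.52.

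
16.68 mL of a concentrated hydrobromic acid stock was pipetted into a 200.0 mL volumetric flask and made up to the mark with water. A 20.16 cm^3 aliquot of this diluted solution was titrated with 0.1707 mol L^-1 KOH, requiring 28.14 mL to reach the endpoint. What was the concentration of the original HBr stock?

n(KOH) = 0.1707 x 0.02814 = 0.004803 mol.
n(HBr) in the aliquot = 0.004803 mol.
[diluted HBr] = 0.004803 / 0.02016 = 0.2383 M.
Dilution factor = 200.0/16.68 = 11.99, so [stock] = 0.2383 x 11.99 = 2.86 M.

2.86 M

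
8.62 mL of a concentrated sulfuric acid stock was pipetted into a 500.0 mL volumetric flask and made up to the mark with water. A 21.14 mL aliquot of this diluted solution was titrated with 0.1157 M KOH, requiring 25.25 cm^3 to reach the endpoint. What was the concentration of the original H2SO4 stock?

4.01 M

n(KOH) = 0.1157 x 0.02525 = 0.002921 mol.
n(H2SO4) in the aliquot = 0.002921 x 1/2 = 0.001461 mol.
[diluted H2SO4] = 0.001461 / 0.02114 = 0.06910 M.
Dilution factor = 500.0/8.620 = 58.00, so [stock] = 0.06910 x 58.00 = 4.01 M.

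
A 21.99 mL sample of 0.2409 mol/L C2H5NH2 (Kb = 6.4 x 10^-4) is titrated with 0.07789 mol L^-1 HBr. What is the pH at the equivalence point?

6.02

n(C2H5NH2) = 0.2409 x 0.02199 = 0.005297 mol; V(HBr) at equivalence = 0.005297/0.07789 = 0.06801 L.
At equivalence the base is fully converted to C2H5NH3+; total volume = 0.09000 L, so [C2H5NH3+] = 0.005297/0.09000 = 0.05886 M.
Ka(C2H5NH3+) = Kw/Kb = 1.0e-14 / 6.4 x 10^-4 = 1.56e-11.
[H^+] = sqrt(Ka x [C2H5NH3+]) = sqrt(1.56e-11 x 0.05886) = 9.59e-7 M.
pH = -log(9.59e-7) = 6.02.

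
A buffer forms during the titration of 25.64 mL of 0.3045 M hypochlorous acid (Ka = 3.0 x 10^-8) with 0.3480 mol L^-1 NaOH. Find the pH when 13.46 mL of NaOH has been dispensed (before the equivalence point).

7.70

Initial n(HClO) = 0.3045 x 0.02564 = 0.007807 mol.
n(NaOH) added = 0.3480 x 0.01346 = 0.004684 mol, converting that many moles of HClO to ClO-.
Remaining n(HClO) = 0.003123 mol; n(ClO-) = 0.004684 mol.
By Henderson-Hasselbalch, pH = pKa + log([A^-]/[HA]) = 7.52 + log(0.004684/0.003123) = 7.52 + (+0.18) = 7.70.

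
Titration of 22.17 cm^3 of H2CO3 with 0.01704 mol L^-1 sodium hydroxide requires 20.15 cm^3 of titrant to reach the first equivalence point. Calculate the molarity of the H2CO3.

0.0155 M

n(NaOH) = 0.01704 x 0.02015 = 0.0003434 mol.
At the first equivalence point, 1 mol OH^- react per mol H2CO3, so n(H2CO3) = 0.0003434 / 1 = 0.0003434 mol.
[H2CO3] = 0.0003434 / 0.02217 L = 0.0155 M.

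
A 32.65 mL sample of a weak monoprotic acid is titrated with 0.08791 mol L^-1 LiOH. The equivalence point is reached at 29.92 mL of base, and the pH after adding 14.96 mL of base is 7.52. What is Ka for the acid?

14.96 mL is half of the equivalence volume, so this is the half-equivalence point where [HA] = [A^-].
At half-equivalence pH = pKa, so pKa = 7.52.
Ka = 10^(-7.52) = 3.0 x 10^-8.

3.0 x 10^-8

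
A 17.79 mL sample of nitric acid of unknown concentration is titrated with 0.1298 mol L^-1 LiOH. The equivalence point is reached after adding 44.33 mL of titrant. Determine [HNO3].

n(LiOH) delivered = 0.1298 x 0.04433 = 0.005754 mol.
For a 1:1 reaction, n(HNO3) = 0.005754 mol.
[HNO3] = 0.005754 mol / 0.01779 L = 0.323 M.

0.323 M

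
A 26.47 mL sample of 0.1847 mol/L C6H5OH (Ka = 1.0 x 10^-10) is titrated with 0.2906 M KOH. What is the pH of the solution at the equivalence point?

11.53

n(C6H5OH) = 0.1847 x 0.02647 = 0.004889 mol; V(KOH) at equivalence = 0.004889/0.2906 = 0.01682 L.
At equivalence all the acid is converted to C6H5O-; total volume = 0.02647 + 0.01682 = 0.04329 L, so [C6H5O-] = 0.004889/0.04329 = 0.1129 M.
Kb = Kw/Ka = 1.0e-14 / 1.0 x 10^-10 = 0.000100.
[OH^-] = sqrt(Kb x [C6H5O-]) = sqrt(0.000100 x 0.1129) = 0.00336 M.
pOH = 2.47, so pH = 14.00 - 2.47 = 11.53.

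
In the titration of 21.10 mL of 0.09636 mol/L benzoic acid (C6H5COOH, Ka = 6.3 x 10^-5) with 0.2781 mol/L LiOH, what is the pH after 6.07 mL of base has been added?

Initial n(C6H5COOH) = 0.09636 x 0.02110 = 0.002033 mol.
n(LiOH) added = 0.2781 x 0.006070 = 0.001688 mol, converting that many moles of C6H5COOH to C6H5COO-.
Remaining n(C6H5COOH) = 0.0003451 mol; n(C6H5COO-) = 0.001688 mol.
By Henderson-Hasselbalch, pH = pKa + log([A^-]/[HA]) = 4.20 + log(0.001688/0.0003451) = 4.20 + (+0.69) = 4.89.

4.89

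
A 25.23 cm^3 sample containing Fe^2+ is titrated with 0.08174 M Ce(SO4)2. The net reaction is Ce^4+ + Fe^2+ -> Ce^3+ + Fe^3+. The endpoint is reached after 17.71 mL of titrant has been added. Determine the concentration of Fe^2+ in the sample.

n(Ce(SO4)2) = 0.08174 x 0.01771 = 0.001448 mol.
From the balanced equation, 1 mol Ce(SO4)2 reacts with 1 mol Fe^2+, so n(Fe^2+) = 0.001448 x 1/1 = 0.001448 mol.
[Fe^2+] = 0.001448 / 0.02523 L = 0.0574 M.

0.0574 M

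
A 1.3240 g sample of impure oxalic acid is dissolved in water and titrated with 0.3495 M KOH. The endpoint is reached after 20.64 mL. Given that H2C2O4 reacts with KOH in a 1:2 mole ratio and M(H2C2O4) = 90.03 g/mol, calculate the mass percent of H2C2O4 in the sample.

n(KOH) = 0.3495 x 0.02064 = 0.007214 mol.
n(H2C2O4) = 0.007214 / 2 = 0.003607 mol.
mass of H2C2O4 = 0.003607 x 90.03 = 0.3247 g.
% purity = 0.3247 / 1.3240 x 100 = 24.5%.

24.5%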